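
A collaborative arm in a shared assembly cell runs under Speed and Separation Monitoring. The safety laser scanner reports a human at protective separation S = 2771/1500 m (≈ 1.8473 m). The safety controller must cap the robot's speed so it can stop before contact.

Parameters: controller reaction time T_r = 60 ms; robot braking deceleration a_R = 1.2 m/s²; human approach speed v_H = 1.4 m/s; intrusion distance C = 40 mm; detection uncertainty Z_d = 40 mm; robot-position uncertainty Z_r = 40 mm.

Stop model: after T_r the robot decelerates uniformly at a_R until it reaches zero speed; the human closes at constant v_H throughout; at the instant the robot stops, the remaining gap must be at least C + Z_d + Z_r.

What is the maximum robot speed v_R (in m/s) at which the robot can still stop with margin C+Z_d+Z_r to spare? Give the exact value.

v_R_max = 1 m/s = 1.0000 m/s

quadratic (5/12)·v² + (92/75)·v + (-493/300) = 0
  disc = (92/75)² − 4·(5/12)·(-493/300) = 10609/2500 ; √disc = 103/50
  v_R = (−(92/75) + 103/50) / (2·(5/12)) = 1 m/s
check:
T_s = v_R/a_R = 1/(6/5) = 0.8333 s
reaction-phase robot travel = 1.0000·0.0600 = 0.0600 m
braking distance = 1.0000²/(2·1.2000) = 0.4167 m
human closes 1.4000·0.8933 = 1.2507 m
margins: 0.0400+0.0400+0.0400 = 0.1200 m
sum ≈ 0.0600+0.4167+1.2507+0.1200 ≈ 1.8473 m = S ✓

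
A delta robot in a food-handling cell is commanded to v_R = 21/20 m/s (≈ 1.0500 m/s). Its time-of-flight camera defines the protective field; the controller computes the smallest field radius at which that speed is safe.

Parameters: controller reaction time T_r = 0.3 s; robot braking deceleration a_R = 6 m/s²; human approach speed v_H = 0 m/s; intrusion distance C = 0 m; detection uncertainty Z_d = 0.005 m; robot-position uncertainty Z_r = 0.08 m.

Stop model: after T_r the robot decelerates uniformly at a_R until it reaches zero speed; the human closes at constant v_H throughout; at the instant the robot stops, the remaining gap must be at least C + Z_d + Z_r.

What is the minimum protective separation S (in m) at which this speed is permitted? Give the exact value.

S_min = 787/1600 m = 0.4919 m

stop time T_s = (21/20)/6 = 0.1750 s
robot in T_r: 1.0500·0.3000 = 0.3150 m
robot under decel: 1.0500²/(2·6.0000) = 0.0919 m
human closes 0.0000·0.4750 = 0.0000 m
residual clearance needed = 0.0000+0.0050+0.0800 = 0.0850 m
S_min ≈ 0.3150+0.0919+0.0000+0.0850  ⇒  S_min = 787/1600 m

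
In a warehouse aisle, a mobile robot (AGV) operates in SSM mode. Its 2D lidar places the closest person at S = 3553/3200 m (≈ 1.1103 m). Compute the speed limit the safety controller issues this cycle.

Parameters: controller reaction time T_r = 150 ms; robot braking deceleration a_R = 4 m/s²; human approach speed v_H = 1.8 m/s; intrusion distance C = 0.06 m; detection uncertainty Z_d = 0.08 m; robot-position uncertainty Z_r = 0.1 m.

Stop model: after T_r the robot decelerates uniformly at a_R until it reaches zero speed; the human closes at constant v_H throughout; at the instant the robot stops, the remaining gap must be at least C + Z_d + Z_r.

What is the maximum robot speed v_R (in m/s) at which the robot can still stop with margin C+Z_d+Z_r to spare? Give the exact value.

v_R_max = 17/20 m/s = 0.8500 m/s

at the boundary: (1/8)·v² + (3/5)·v + (-1921/3200) = 0
  disc = (3/5)² − 4·(1/8)·(-1921/3200) = 169/256 ; √disc = 13/16
  v_R = (−(3/5) + 13/16) / (2·(1/8)) = 17/20 m/s
check:
T_s = v_R/a_R = (17/20)/4 = 0.2125 s
reaction-phase robot travel = 0.8500·0.1500 = 0.1275 m
robot under decel: 0.8500²/(2·4.0000) = 0.0903 m
human closes 1.8000·0.3625 = 0.6525 m
margins: 0.0600+0.0800+0.1000 = 0.2400 m
sum ≈ 0.1275+0.0903+0.6525+0.2400 ≈ 1.1103 m = S ✓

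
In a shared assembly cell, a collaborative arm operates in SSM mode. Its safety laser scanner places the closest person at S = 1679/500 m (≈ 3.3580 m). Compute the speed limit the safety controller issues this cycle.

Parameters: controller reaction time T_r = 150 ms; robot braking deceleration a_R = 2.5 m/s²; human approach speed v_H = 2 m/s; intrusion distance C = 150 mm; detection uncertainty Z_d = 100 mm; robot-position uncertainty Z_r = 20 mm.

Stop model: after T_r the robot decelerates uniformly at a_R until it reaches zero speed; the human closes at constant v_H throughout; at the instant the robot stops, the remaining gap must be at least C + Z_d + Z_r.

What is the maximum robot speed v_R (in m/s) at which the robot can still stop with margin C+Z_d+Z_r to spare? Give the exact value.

at the boundary: (1/5)·v² + (19/20)·v + (-697/250) = 0
  disc = (19/20)² − 4·(1/5)·(-697/250) = 31329/10000 ; √disc = 177/100
  v_R = (−(19/20) + 177/100) / (2·(1/5)) = 41/20 m/s
check:
stop time T_s = (41/20)/(5/2) = 0.8200 s
reaction-phase robot travel = 2.0500·0.1500 = 0.3075 m
braking distance = 2.0500²/(2·2.5000) = 0.8405 m
human closes 2.0000·0.9700 = 1.9400 m
margins: 0.1500+0.1000+0.0200 = 0.2700 m
sum ≈ 0.3075+0.8405+1.9400+0.2700 ≈ 3.3580 m = S ✓

v_R_max = 41/20 m/s = 2.0500 m/s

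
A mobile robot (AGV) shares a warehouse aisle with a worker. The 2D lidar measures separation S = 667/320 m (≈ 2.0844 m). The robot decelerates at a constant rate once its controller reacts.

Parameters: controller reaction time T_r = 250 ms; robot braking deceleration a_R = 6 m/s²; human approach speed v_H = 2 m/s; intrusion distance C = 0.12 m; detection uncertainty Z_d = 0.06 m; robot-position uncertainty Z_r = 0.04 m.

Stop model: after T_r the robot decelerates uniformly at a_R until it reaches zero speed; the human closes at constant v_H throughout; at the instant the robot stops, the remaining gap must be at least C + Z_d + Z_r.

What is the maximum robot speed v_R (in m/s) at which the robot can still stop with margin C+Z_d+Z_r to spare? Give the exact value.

at the boundary: (1/12)·v² + (7/12)·v + (-2183/1600) = 0
  disc = (7/12)² − 4·(1/12)·(-2183/1600) = 11449/14400 ; √disc = 107/120
  v_R = (−(7/12) + 107/120) / (2·(1/12)) = 37/20 m/s
check:
T_s = v_R/a_R = (37/20)/6 = 0.3083 s
robot in T_r: 1.8500·0.2500 = 0.4625 m
robot covers 1.8500·0.3083 − ½·6.0000·0.3083² = 0.2852 m while stopping
human over T_r+T_s: 2.0000·(0.2500+0.3083) = 1.1167 m
margins: 0.1200+0.0600+0.0400 = 0.2200 m
sum ≈ 0.4625+0.2852+1.1167+0.2200 ≈ 2.0844 m = S ✓

v_R_max = 37/20 m/s = 1.8500 m/s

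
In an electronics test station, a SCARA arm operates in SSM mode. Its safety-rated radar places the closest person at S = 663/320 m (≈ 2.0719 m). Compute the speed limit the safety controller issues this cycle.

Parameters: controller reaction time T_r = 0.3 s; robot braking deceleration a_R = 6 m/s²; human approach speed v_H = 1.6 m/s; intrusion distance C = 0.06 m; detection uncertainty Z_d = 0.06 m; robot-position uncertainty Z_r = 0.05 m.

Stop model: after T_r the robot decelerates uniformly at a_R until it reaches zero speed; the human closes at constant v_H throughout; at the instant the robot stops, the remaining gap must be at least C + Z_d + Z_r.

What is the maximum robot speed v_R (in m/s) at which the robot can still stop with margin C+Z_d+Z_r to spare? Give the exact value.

v_R_max = 39/20 m/s = 1.9500 m/s

quadratic (1/12)·v² + (17/30)·v + (-91/64) = 0
  disc = (17/30)² − 4·(1/12)·(-91/64) = 11449/14400 ; √disc = 107/120
  v_R = (−(17/30) + 107/120) / (2·(1/12)) = 39/20 m/s
check:
stop time T_s = (39/20)/6 = 0.3250 s
robot in T_r: 1.9500·0.3000 = 0.5850 m
robot covers 1.9500·0.3250 − ½·6.0000·0.3250² = 0.3169 m while stopping
human closes 1.6000·0.6250 = 1.0000 m
C+Z_d+Z_r = 0.0600+0.0600+0.0500 = 0.1700 m
sum ≈ 0.5850+0.3169+1.0000+0.1700 ≈ 2.0719 m = S ✓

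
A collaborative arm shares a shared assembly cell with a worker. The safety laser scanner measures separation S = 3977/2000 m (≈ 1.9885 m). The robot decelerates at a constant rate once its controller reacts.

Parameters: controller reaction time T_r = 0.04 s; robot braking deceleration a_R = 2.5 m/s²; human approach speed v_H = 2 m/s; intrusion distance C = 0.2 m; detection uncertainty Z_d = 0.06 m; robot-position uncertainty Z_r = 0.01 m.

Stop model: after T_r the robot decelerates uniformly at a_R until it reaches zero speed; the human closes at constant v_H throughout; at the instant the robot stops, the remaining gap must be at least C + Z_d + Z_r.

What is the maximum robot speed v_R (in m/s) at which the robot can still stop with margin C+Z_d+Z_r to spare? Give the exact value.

v_R_max = 29/20 m/s = 1.4500 m/s

quadratic (1/5)·v² + (21/25)·v + (-3277/2000) = 0
  disc = (21/25)² − 4·(1/5)·(-3277/2000) = 5041/2500 ; √disc = 71/50
  v_R = (−(21/25) + 71/50) / (2·(1/5)) = 29/20 m/s
check:
braking lasts T_s = (29/20)/(5/2) = 0.5800 s
robot in T_r: 1.4500·0.0400 = 0.0580 m
robot covers 1.4500·0.5800 − ½·2.5000·0.5800² = 0.4205 m while stopping
human closes 2.0000·0.6200 = 1.2400 m
C+Z_d+Z_r = 0.2000+0.0600+0.0100 = 0.2700 m
sum ≈ 0.0580+0.4205+1.2400+0.2700 ≈ 1.9885 m = S ✓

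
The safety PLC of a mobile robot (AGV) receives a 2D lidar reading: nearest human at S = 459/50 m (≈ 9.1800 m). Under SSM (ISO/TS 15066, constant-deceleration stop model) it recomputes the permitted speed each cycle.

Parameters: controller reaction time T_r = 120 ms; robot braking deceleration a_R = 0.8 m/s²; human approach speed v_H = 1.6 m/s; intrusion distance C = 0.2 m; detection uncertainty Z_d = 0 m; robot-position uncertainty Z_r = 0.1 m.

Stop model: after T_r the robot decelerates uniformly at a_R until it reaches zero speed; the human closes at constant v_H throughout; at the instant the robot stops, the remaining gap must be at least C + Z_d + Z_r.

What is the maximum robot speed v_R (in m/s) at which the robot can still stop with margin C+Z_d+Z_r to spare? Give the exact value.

collect terms ⇒ (5/8)·v_R² + (53/25)·v_R + (-1086/125) = 0
  disc = (53/25)² − 4·(5/8)·(-1086/125) = 16384/625 ; √disc = 128/25
  v_R = (−(53/25) + 128/25) / (2·(5/8)) = 12/5 m/s
check:
braking lasts T_s = (12/5)/(4/5) = 3.0000 s
robot covers v_R·T_r = 2.4000·0.1200 = 0.2880 m before braking
robot under decel: 2.4000²/(2·0.8000) = 3.6000 m
person approaches 1.6000·(0.1200+3.0000) = 4.9920 m
margins: 0.2000+0.0000+0.1000 = 0.3000 m
sum ≈ 0.2880+3.6000+4.9920+0.3000 ≈ 9.1800 m = S ✓

v_R_max = 12/5 m/s = 2.4000 m/s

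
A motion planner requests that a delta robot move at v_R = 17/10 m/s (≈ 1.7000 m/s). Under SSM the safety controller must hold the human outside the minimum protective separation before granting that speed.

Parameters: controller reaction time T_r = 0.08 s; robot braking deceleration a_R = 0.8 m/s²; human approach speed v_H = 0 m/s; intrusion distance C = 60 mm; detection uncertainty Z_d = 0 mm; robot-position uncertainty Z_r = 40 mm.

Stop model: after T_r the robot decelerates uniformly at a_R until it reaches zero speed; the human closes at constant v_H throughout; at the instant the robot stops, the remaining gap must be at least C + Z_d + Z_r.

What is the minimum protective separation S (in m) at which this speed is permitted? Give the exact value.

stop time T_s = (17/10)/(4/5) = 2.1250 s
robot covers v_R·T_r = 1.7000·0.0800 = 0.1360 m before braking
robot covers 1.7000·2.1250 − ½·0.8000·2.1250² = 1.8062 m while stopping
human closes 0.0000·2.2050 = 0.0000 m
margins: 0.0600+0.0000+0.0400 = 0.1000 m
S_min ≈ 0.1360+1.8062+0.0000+0.1000  ⇒  S_min = 8169/4000 m

S_min = 8169/4000 m = 2.0423 m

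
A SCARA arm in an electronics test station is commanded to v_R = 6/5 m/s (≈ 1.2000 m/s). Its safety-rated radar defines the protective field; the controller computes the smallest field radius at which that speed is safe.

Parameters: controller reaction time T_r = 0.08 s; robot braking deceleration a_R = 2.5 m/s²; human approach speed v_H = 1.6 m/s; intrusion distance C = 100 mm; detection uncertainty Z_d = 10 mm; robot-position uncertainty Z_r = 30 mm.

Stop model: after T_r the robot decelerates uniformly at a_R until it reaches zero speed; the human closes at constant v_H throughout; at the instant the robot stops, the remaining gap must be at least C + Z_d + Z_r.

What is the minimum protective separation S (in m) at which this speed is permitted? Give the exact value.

stop time T_s = (6/5)/(5/2) = 0.4800 s
robot in T_r: 1.2000·0.0800 = 0.0960 m
robot covers 1.2000·0.4800 − ½·2.5000·0.4800² = 0.2880 m while stopping
human closes 1.6000·0.5600 = 0.8960 m
margins: 0.1000+0.0100+0.0300 = 0.1400 m
S_min ≈ 0.0960+0.2880+0.8960+0.1400  ⇒  S_min = 71/50 m

S_min = 71/50 m = 1.4200 m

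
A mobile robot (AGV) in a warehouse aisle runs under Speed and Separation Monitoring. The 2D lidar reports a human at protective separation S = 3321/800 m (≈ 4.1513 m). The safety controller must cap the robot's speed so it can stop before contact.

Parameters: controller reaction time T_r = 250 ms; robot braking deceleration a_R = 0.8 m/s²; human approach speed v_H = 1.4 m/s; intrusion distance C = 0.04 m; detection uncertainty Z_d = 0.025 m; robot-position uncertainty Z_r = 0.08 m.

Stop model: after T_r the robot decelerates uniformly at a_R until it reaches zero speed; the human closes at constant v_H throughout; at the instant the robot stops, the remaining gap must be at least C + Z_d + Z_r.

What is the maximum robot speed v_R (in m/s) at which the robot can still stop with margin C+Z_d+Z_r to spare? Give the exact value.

collect terms ⇒ (5/8)·v_R² + (2)·v_R + (-117/32) = 0
  disc = (2)² − 4·(5/8)·(-117/32) = 841/64 ; √disc = 29/8
  v_R = (−(2) + 29/8) / (2·(5/8)) = 13/10 m/s
check:
braking lasts T_s = (13/10)/(4/5) = 1.6250 s
reaction-phase robot travel = 1.3000·0.2500 = 0.3250 m
braking distance = 1.3000²/(2·0.8000) = 1.0562 m
human closes 1.4000·1.8750 = 2.6250 m
residual clearance needed = 0.0400+0.0250+0.0800 = 0.1450 m
sum ≈ 0.3250+1.0562+2.6250+0.1450 ≈ 4.1513 m = S ✓

v_R_max = 13/10 m/s = 1.3000 m/s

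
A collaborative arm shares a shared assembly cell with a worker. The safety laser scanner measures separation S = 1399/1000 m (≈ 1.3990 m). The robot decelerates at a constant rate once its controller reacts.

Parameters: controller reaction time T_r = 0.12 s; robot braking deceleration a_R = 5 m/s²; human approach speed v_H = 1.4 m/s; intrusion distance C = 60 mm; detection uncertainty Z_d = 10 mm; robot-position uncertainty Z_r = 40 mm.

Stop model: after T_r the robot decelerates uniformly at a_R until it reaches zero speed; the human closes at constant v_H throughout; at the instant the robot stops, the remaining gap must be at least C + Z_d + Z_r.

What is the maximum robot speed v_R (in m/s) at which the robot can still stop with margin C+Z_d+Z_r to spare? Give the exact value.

at the boundary: (1/10)·v² + (2/5)·v + (-1121/1000) = 0
  disc = (2/5)² − 4·(1/10)·(-1121/1000) = 1521/2500 ; √disc = 39/50
  v_R = (−(2/5) + 39/50) / (2·(1/10)) = 19/10 m/s
check:
braking lasts T_s = (19/10)/5 = 0.3800 s
robot covers v_R·T_r = 1.9000·0.1200 = 0.2280 m before braking
robot under decel: 1.9000²/(2·5.0000) = 0.3610 m
person approaches 1.4000·(0.1200+0.3800) = 0.7000 m
residual clearance needed = 0.0600+0.0100+0.0400 = 0.1100 m
sum ≈ 0.2280+0.3610+0.7000+0.1100 ≈ 1.3990 m = S ✓

v_R_max = 19/10 m/s = 1.9000 m/s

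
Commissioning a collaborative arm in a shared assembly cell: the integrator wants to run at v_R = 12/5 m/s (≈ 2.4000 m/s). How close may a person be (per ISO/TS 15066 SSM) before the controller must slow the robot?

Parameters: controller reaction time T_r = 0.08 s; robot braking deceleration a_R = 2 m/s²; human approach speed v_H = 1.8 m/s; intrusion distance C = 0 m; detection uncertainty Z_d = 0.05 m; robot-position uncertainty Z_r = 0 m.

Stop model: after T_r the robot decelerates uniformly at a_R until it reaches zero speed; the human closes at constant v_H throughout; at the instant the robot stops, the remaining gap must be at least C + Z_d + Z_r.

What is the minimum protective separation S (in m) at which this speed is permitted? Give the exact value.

T_s = v_R/a_R = (12/5)/2 = 1.2000 s
robot covers v_R·T_r = 2.4000·0.0800 = 0.1920 m before braking
braking distance = 2.4000²/(2·2.0000) = 1.4400 m
person approaches 1.8000·(0.0800+1.2000) = 2.3040 m
residual clearance needed = 0.0000+0.0500+0.0000 = 0.0500 m
S_min ≈ 0.1920+1.4400+2.3040+0.0500  ⇒  S_min = 1993/500 m

S_min = 1993/500 m = 3.9860 m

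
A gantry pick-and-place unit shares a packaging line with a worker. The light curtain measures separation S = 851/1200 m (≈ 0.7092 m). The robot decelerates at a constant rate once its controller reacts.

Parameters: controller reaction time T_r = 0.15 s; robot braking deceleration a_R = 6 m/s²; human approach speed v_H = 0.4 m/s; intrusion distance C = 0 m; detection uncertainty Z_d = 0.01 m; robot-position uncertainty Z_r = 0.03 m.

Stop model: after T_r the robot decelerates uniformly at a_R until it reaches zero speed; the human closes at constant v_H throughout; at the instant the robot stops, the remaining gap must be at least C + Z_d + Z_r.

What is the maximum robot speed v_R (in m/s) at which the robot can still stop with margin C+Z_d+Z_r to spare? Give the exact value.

collect terms ⇒ (1/12)·v_R² + (13/60)·v_R + (-731/1200) = 0
  disc = (13/60)² − 4·(1/12)·(-731/1200) = 1/4 ; √disc = 1/2
  v_R = (−(13/60) + 1/2) / (2·(1/12)) = 17/10 m/s
check:
stop time T_s = (17/10)/6 = 0.2833 s
robot covers v_R·T_r = 1.7000·0.1500 = 0.2550 m before braking
robot covers 1.7000·0.2833 − ½·6.0000·0.2833² = 0.2408 m while stopping
person approaches 0.4000·(0.1500+0.2833) = 0.1733 m
C+Z_d+Z_r = 0.0000+0.0100+0.0300 = 0.0400 m
sum ≈ 0.2550+0.2408+0.1733+0.0400 ≈ 0.7092 m = S ✓

v_R_max = 17/10 m/s = 1.7000 m/s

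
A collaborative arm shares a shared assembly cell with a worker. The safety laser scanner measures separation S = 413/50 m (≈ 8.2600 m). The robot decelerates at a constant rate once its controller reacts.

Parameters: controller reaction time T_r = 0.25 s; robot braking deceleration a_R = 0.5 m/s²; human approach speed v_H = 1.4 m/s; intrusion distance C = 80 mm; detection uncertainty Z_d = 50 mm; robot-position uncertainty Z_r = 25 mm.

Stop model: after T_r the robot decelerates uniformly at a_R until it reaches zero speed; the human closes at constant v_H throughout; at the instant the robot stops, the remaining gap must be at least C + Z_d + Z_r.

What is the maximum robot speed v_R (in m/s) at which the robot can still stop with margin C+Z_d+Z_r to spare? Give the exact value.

v_R_max = 33/20 m/s = 1.6500 m/s

at the boundary: (1)·v² + (61/20)·v + (-1551/200) = 0
  disc = (61/20)² − 4·(1)·(-1551/200) = 16129/400 ; √disc = 127/20
  v_R = (−(61/20) + 127/20) / (2·(1)) = 33/20 m/s
check:
T_s = v_R/a_R = (33/20)/(1/2) = 3.3000 s
robot in T_r: 1.6500·0.2500 = 0.4125 m
braking distance = 1.6500²/(2·0.5000) = 2.7225 m
human closes 1.4000·3.5500 = 4.9700 m
margins: 0.0800+0.0500+0.0250 = 0.1550 m
sum ≈ 0.4125+2.7225+4.9700+0.1550 ≈ 8.2600 m = S ✓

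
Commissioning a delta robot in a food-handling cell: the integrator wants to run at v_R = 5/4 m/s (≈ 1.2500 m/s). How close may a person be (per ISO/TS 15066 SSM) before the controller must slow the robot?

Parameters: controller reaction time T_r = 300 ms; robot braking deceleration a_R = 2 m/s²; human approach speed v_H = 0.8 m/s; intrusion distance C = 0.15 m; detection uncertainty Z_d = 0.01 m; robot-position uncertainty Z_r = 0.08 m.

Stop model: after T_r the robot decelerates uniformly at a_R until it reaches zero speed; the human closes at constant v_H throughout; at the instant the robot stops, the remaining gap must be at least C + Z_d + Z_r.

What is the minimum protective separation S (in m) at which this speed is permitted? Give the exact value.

S_min = 2793/1600 m = 1.7456 m

stop time T_s = (5/4)/2 = 0.6250 s
robot in T_r: 1.2500·0.3000 = 0.3750 m
robot under decel: 1.2500²/(2·2.0000) = 0.3906 m
person approaches 0.8000·(0.3000+0.6250) = 0.7400 m
margins: 0.1500+0.0100+0.0800 = 0.2400 m
S_min ≈ 0.3750+0.3906+0.7400+0.2400  ⇒  S_min = 2793/1600 m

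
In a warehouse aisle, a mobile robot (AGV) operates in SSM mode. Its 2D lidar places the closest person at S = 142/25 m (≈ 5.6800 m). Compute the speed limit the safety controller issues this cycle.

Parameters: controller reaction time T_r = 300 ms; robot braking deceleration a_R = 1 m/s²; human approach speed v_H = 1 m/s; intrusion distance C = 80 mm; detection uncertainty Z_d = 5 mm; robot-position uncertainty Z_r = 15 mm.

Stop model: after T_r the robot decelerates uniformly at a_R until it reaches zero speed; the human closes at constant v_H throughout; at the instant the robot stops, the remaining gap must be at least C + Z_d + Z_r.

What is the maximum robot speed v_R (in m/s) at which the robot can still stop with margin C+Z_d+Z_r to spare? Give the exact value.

collect terms ⇒ (1/2)·v_R² + (13/10)·v_R + (-132/25) = 0
  disc = (13/10)² − 4·(1/2)·(-132/25) = 49/4 ; √disc = 7/2
  v_R = (−(13/10) + 7/2) / (2·(1/2)) = 11/5 m/s
check:
T_s = v_R/a_R = (11/5)/1 = 2.2000 s
reaction-phase robot travel = 2.2000·0.3000 = 0.6600 m
robot covers 2.2000·2.2000 − ½·1.0000·2.2000² = 2.4200 m while stopping
person approaches 1.0000·(0.3000+2.2000) = 2.5000 m
residual clearance needed = 0.0800+0.0050+0.0150 = 0.1000 m
sum ≈ 0.6600+2.4200+2.5000+0.1000 ≈ 5.6800 m = S ✓

v_R_max = 11/5 m/s = 2.2000 m/s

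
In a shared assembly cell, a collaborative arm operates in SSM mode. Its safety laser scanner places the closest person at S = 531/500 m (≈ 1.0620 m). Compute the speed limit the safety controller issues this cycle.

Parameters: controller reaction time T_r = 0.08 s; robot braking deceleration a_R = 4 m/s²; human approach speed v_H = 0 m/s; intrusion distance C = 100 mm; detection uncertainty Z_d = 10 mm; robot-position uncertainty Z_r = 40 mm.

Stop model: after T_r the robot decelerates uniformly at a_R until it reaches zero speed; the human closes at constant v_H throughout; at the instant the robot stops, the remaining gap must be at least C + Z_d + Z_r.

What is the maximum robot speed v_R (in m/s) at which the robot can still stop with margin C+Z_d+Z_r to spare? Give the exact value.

collect terms ⇒ (1/8)·v_R² + (2/25)·v_R + (-114/125) = 0
  disc = (2/25)² − 4·(1/8)·(-114/125) = 289/625 ; √disc = 17/25
  v_R = (−(2/25) + 17/25) / (2·(1/8)) = 12/5 m/s
check:
stop time T_s = (12/5)/4 = 0.6000 s
robot covers v_R·T_r = 2.4000·0.0800 = 0.1920 m before braking
robot covers 2.4000·0.6000 − ½·4.0000·0.6000² = 0.7200 m while stopping
human closes 0.0000·0.6800 = 0.0000 m
C+Z_d+Z_r = 0.1000+0.0100+0.0400 = 0.1500 m
sum ≈ 0.1920+0.7200+0.0000+0.1500 ≈ 1.0620 m = S ✓

v_R_max = 12/5 m/s = 2.4000 m/s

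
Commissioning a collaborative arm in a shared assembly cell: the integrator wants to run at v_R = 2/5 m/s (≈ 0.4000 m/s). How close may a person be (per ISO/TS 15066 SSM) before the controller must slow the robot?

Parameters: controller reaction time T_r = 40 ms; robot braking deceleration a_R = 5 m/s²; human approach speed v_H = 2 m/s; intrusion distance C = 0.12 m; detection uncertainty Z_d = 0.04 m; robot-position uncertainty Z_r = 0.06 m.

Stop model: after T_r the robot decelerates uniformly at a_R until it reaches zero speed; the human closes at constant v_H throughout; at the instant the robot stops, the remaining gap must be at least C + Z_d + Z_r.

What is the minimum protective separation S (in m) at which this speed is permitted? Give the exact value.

S_min = 123/250 m = 0.4920 m

T_s = v_R/a_R = (2/5)/5 = 0.0800 s
reaction-phase robot travel = 0.4000·0.0400 = 0.0160 m
robot covers 0.4000·0.0800 − ½·5.0000·0.0800² = 0.0160 m while stopping
human over T_r+T_s: 2.0000·(0.0400+0.0800) = 0.2400 m
C+Z_d+Z_r = 0.1200+0.0400+0.0600 = 0.2200 m
S_min ≈ 0.0160+0.0160+0.2400+0.2200  ⇒  S_min = 123/250 m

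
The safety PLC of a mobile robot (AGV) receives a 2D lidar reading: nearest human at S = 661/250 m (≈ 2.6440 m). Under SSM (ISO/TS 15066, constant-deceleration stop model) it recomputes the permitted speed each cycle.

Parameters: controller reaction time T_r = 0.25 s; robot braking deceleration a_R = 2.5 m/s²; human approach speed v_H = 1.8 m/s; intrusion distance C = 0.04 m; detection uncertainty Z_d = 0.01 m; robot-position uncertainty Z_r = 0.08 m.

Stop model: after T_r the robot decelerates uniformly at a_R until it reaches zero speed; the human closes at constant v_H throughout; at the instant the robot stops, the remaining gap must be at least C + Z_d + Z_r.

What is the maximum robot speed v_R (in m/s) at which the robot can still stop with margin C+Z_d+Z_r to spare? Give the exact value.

collect terms ⇒ (1/5)·v_R² + (97/100)·v_R + (-258/125) = 0
  disc = (97/100)² − 4·(1/5)·(-258/125) = 25921/10000 ; √disc = 161/100
  v_R = (−(97/100) + 161/100) / (2·(1/5)) = 8/5 m/s
check:
stop time T_s = (8/5)/(5/2) = 0.6400 s
reaction-phase robot travel = 1.6000·0.2500 = 0.4000 m
braking distance = 1.6000²/(2·2.5000) = 0.5120 m
person approaches 1.8000·(0.2500+0.6400) = 1.6020 m
C+Z_d+Z_r = 0.0400+0.0100+0.0800 = 0.1300 m
sum ≈ 0.4000+0.5120+1.6020+0.1300 ≈ 2.6440 m = S ✓

v_R_max = 8/5 m/s = 1.6000 m/s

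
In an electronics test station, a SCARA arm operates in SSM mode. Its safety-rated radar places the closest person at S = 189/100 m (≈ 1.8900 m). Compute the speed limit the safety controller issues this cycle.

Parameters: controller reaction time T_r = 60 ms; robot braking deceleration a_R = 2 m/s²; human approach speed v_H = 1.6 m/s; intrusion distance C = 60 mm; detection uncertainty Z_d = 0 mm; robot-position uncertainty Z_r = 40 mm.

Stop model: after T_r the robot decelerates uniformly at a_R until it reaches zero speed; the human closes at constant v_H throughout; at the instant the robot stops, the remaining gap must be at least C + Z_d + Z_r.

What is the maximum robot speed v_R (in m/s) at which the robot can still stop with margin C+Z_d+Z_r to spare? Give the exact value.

at the boundary: (1/4)·v² + (43/50)·v + (-847/500) = 0
  disc = (43/50)² − 4·(1/4)·(-847/500) = 1521/625 ; √disc = 39/25
  v_R = (−(43/50) + 39/25) / (2·(1/4)) = 7/5 m/s
check:
braking lasts T_s = (7/5)/2 = 0.7000 s
robot covers v_R·T_r = 1.4000·0.0600 = 0.0840 m before braking
braking distance = 1.4000²/(2·2.0000) = 0.4900 m
human closes 1.6000·0.7600 = 1.2160 m
C+Z_d+Z_r = 0.0600+0.0000+0.0400 = 0.1000 m
sum ≈ 0.0840+0.4900+1.2160+0.1000 ≈ 1.8900 m = S ✓

v_R_max = 7/5 m/s = 1.4000 m/s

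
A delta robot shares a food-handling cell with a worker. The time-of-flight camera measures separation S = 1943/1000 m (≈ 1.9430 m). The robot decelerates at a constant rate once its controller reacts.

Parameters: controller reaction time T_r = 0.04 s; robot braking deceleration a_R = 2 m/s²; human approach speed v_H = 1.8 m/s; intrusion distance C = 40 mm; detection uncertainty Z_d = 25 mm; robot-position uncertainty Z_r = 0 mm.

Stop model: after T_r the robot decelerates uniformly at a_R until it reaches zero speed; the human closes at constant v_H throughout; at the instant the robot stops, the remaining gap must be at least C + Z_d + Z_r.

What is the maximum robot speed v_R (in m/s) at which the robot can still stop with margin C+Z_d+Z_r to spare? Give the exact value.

v_R_max = 7/5 m/s = 1.4000 m/s

at the boundary: (1/4)·v² + (47/50)·v + (-903/500) = 0
  disc = (47/50)² − 4·(1/4)·(-903/500) = 1681/625 ; √disc = 41/25
  v_R = (−(47/50) + 41/25) / (2·(1/4)) = 7/5 m/s
check:
stop time T_s = (7/5)/2 = 0.7000 s
robot covers v_R·T_r = 1.4000·0.0400 = 0.0560 m before braking
robot covers 1.4000·0.7000 − ½·2.0000·0.7000² = 0.4900 m while stopping
human closes 1.8000·0.7400 = 1.3320 m
margins: 0.0400+0.0250+0.0000 = 0.0650 m
sum ≈ 0.0560+0.4900+1.3320+0.0650 ≈ 1.9430 m = S ✓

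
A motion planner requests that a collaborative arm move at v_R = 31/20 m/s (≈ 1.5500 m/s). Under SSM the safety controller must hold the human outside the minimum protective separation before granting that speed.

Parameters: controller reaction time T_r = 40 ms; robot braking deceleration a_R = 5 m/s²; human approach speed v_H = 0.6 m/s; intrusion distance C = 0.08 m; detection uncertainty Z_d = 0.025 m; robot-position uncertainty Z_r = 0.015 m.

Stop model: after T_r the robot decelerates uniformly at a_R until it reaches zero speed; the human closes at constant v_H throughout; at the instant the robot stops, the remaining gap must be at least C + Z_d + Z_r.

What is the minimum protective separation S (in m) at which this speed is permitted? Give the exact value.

stop time T_s = (31/20)/5 = 0.3100 s
robot covers v_R·T_r = 1.5500·0.0400 = 0.0620 m before braking
braking distance = 1.5500²/(2·5.0000) = 0.2402 m
human closes 0.6000·0.3500 = 0.2100 m
margins: 0.0800+0.0250+0.0150 = 0.1200 m
S_min ≈ 0.0620+0.2402+0.2100+0.1200  ⇒  S_min = 2529/4000 m

S_min = 2529/4000 m = 0.6322 m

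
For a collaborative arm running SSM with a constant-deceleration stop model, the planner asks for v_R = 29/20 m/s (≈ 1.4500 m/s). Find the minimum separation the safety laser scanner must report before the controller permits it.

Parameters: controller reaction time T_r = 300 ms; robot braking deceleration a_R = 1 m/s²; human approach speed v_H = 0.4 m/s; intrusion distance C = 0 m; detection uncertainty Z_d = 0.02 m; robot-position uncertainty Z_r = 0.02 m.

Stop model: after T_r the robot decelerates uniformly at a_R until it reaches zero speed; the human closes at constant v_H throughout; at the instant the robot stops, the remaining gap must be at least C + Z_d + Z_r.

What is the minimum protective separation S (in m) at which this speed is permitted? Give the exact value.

S_min = 1781/800 m = 2.2262 m

braking lasts T_s = (29/20)/1 = 1.4500 s
robot covers v_R·T_r = 1.4500·0.3000 = 0.4350 m before braking
robot covers 1.4500·1.4500 − ½·1.0000·1.4500² = 1.0513 m while stopping
human closes 0.4000·1.7500 = 0.7000 m
residual clearance needed = 0.0000+0.0200+0.0200 = 0.0400 m
S_min ≈ 0.4350+1.0513+0.7000+0.0400  ⇒  S_min = 1781/800 m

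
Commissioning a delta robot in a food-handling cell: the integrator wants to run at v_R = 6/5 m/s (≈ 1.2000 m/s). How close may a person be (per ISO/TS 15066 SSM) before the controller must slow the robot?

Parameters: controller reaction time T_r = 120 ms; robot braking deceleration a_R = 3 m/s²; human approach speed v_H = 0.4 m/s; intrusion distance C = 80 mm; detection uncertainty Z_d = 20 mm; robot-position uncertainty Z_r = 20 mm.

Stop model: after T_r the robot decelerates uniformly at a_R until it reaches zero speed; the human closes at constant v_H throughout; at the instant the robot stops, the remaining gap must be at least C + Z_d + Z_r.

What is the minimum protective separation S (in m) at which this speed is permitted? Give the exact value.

stop time T_s = (6/5)/3 = 0.4000 s
reaction-phase robot travel = 1.2000·0.1200 = 0.1440 m
robot covers 1.2000·0.4000 − ½·3.0000·0.4000² = 0.2400 m while stopping
human closes 0.4000·0.5200 = 0.2080 m
margins: 0.0800+0.0200+0.0200 = 0.1200 m
S_min ≈ 0.1440+0.2400+0.2080+0.1200  ⇒  S_min = 89/125 m

S_min = 89/125 m = 0.7120 m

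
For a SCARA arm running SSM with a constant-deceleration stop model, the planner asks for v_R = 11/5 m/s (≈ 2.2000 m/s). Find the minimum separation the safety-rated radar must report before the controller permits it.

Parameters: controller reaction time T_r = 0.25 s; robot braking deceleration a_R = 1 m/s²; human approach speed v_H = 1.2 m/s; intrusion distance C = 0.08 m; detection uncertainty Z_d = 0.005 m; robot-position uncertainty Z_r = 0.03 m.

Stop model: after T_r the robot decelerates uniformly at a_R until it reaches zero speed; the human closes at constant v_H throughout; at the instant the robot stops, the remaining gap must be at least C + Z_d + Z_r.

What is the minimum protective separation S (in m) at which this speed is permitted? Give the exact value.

S_min = 241/40 m = 6.0250 m

braking lasts T_s = (11/5)/1 = 2.2000 s
reaction-phase robot travel = 2.2000·0.2500 = 0.5500 m
robot under decel: 2.2000²/(2·1.0000) = 2.4200 m
human over T_r+T_s: 1.2000·(0.2500+2.2000) = 2.9400 m
margins: 0.0800+0.0050+0.0300 = 0.1150 m
S_min ≈ 0.5500+2.4200+2.9400+0.1150  ⇒  S_min = 241/40 m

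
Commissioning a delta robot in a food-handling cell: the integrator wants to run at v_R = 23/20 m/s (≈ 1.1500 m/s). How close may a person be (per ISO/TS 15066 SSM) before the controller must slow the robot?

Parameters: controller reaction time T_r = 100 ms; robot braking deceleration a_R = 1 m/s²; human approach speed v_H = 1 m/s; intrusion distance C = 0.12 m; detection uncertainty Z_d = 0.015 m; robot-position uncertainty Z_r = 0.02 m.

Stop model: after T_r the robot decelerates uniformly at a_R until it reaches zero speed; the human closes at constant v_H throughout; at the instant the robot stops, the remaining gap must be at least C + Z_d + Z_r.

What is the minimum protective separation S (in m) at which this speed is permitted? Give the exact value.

stop time T_s = (23/20)/1 = 1.1500 s
reaction-phase robot travel = 1.1500·0.1000 = 0.1150 m
robot under decel: 1.1500²/(2·1.0000) = 0.6613 m
person approaches 1.0000·(0.1000+1.1500) = 1.2500 m
C+Z_d+Z_r = 0.1200+0.0150+0.0200 = 0.1550 m
S_min ≈ 0.1150+0.6613+1.2500+0.1550  ⇒  S_min = 349/160 m

S_min = 349/160 m = 2.1812 m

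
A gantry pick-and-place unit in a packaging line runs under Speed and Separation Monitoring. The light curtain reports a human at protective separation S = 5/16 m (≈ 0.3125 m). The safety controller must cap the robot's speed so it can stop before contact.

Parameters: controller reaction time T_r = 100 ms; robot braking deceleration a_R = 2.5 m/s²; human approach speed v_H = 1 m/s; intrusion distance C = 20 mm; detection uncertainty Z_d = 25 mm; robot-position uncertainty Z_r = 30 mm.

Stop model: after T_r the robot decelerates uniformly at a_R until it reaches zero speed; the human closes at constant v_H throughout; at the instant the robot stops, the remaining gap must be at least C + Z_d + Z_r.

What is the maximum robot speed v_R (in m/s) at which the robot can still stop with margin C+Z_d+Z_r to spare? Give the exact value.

collect terms ⇒ (1/5)·v_R² + (1/2)·v_R + (-11/80) = 0
  disc = (1/2)² − 4·(1/5)·(-11/80) = 9/25 ; √disc = 3/5
  v_R = (−(1/2) + 3/5) / (2·(1/5)) = 1/4 m/s
check:
T_s = v_R/a_R = (1/4)/(5/2) = 0.1000 s
reaction-phase robot travel = 0.2500·0.1000 = 0.0250 m
robot under decel: 0.2500²/(2·2.5000) = 0.0125 m
human over T_r+T_s: 1.0000·(0.1000+0.1000) = 0.2000 m
C+Z_d+Z_r = 0.0200+0.0250+0.0300 = 0.0750 m
sum ≈ 0.0250+0.0125+0.2000+0.0750 ≈ 0.3125 m = S ✓

v_R_max = 1/4 m/s = 0.2500 m/s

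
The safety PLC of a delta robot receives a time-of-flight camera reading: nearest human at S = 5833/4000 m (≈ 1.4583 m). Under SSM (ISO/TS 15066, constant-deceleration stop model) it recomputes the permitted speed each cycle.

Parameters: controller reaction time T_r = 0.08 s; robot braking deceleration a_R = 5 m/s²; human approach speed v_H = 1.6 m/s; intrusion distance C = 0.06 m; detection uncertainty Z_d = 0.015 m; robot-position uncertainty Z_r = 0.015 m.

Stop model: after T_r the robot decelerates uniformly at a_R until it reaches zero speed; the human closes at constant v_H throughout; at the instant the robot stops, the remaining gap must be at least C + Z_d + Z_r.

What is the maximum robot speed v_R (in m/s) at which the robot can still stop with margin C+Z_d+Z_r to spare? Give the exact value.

at the boundary: (1/10)·v² + (2/5)·v + (-4961/4000) = 0
  disc = (2/5)² − 4·(1/10)·(-4961/4000) = 6561/10000 ; √disc = 81/100
  v_R = (−(2/5) + 81/100) / (2·(1/10)) = 41/20 m/s
check:
stop time T_s = (41/20)/5 = 0.4100 s
reaction-phase robot travel = 2.0500·0.0800 = 0.1640 m
braking distance = 2.0500²/(2·5.0000) = 0.4203 m
human over T_r+T_s: 1.6000·(0.0800+0.4100) = 0.7840 m
residual clearance needed = 0.0600+0.0150+0.0150 = 0.0900 m
sum ≈ 0.1640+0.4203+0.7840+0.0900 ≈ 1.4583 m = S ✓

v_R_max = 41/20 m/s = 2.0500 m/s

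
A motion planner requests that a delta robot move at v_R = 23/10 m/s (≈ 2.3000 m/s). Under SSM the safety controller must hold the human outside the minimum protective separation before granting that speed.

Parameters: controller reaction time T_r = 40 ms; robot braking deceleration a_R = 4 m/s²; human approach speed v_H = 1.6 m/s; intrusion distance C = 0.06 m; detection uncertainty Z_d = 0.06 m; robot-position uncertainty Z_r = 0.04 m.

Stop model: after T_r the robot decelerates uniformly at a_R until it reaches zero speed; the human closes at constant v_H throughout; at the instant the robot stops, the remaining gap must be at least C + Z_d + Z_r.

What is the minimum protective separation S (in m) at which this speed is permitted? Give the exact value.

S_min = 7589/4000 m = 1.8973 m

T_s = v_R/a_R = (23/10)/4 = 0.5750 s
reaction-phase robot travel = 2.3000·0.0400 = 0.0920 m
robot covers 2.3000·0.5750 − ½·4.0000·0.5750² = 0.6613 m while stopping
human closes 1.6000·0.6150 = 0.9840 m
residual clearance needed = 0.0600+0.0600+0.0400 = 0.1600 m
S_min ≈ 0.0920+0.6613+0.9840+0.1600  ⇒  S_min = 7589/4000 m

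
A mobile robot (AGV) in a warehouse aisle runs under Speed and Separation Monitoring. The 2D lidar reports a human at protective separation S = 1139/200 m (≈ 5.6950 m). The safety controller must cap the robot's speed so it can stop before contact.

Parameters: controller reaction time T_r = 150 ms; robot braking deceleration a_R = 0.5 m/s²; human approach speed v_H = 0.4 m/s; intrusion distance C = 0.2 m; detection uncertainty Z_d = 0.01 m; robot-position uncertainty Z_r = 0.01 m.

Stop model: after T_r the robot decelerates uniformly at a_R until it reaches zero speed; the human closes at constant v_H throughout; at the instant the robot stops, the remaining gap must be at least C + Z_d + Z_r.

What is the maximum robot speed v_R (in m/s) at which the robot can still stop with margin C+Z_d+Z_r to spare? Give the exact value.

v_R_max = 19/10 m/s = 1.9000 m/s

quadratic (1)·v² + (19/20)·v + (-1083/200) = 0
  disc = (19/20)² − 4·(1)·(-1083/200) = 361/16 ; √disc = 19/4
  v_R = (−(19/20) + 19/4) / (2·(1)) = 19/10 m/s
check:
braking lasts T_s = (19/10)/(1/2) = 3.8000 s
robot in T_r: 1.9000·0.1500 = 0.2850 m
braking distance = 1.9000²/(2·0.5000) = 3.6100 m
person approaches 0.4000·(0.1500+3.8000) = 1.5800 m
margins: 0.2000+0.0100+0.0100 = 0.2200 m
sum ≈ 0.2850+3.6100+1.5800+0.2200 ≈ 5.6950 m = S ✓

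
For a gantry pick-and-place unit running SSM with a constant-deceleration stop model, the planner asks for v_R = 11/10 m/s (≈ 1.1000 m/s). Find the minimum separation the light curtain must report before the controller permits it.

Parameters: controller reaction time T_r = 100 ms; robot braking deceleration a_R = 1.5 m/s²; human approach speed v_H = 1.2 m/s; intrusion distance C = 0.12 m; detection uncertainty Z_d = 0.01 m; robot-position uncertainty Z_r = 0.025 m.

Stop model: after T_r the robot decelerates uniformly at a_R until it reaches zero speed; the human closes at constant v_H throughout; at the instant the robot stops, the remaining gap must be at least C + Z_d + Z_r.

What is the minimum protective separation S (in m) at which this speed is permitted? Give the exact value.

braking lasts T_s = (11/10)/(3/2) = 0.7333 s
robot covers v_R·T_r = 1.1000·0.1000 = 0.1100 m before braking
robot under decel: 1.1000²/(2·1.5000) = 0.4033 m
human closes 1.2000·0.8333 = 1.0000 m
margins: 0.1200+0.0100+0.0250 = 0.1550 m
S_min ≈ 0.1100+0.4033+1.0000+0.1550  ⇒  S_min = 1001/600 m

S_min = 1001/600 m = 1.6683 m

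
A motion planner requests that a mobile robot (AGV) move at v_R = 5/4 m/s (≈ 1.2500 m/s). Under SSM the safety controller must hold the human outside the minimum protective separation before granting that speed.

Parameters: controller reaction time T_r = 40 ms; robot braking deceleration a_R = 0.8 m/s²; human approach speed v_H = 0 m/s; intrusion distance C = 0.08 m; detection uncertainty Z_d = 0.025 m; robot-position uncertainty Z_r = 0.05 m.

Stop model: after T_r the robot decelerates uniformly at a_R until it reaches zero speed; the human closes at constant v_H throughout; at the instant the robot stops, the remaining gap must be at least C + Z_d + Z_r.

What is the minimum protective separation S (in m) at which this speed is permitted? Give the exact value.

braking lasts T_s = (5/4)/(4/5) = 1.5625 s
robot covers v_R·T_r = 1.2500·0.0400 = 0.0500 m before braking
robot covers 1.2500·1.5625 − ½·0.8000·1.5625² = 0.9766 m while stopping
human over T_r+T_s: 0.0000·(0.0400+1.5625) = 0.0000 m
margins: 0.0800+0.0250+0.0500 = 0.1550 m
S_min ≈ 0.0500+0.9766+0.0000+0.1550  ⇒  S_min = 3781/3200 m

S_min = 3781/3200 m = 1.1816 m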